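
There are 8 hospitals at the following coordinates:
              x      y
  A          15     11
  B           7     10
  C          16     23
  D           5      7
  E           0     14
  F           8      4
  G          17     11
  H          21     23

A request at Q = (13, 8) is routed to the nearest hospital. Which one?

Squared Euclidean distances:
|QA|² = 4 + 9 = 13
|QB|² = 36 + 4 = 40
|QC|² = 9 + 225 = 234
|QD|² = 64 + 1 = 65
|QE|² = 169 + 36 = 205
|QF|² = 25 + 16 = 41
|QG|² = 16 + 9 = 25
|QH|² = 64 + 225 = 289
A is nearest.

A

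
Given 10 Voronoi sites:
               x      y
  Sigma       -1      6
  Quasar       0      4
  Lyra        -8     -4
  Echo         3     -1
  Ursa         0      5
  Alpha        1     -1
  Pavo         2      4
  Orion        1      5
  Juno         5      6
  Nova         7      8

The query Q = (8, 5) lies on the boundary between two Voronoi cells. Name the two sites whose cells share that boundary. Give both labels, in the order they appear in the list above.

Juno and Nova

Squared distances from Q to each site:
d²(Q, Sigma) = (8−(-1))² + (5−6)² = 81 + 1 = 82
d²(Q, Quasar) = (8−0)² + (5−4)² = 64 + 1 = 65
d²(Q, Lyra) = (8−(-8))² + (5−(-4))² = 256 + 81 = 337
d²(Q, Echo) = (8−3)² + (5−(-1))² = 25 + 36 = 61
d²(Q, Ursa) = (8−0)² + (5−5)² = 64 + 0 = 64
d²(Q, Alpha) = (8−1)² + (5−(-1))² = 49 + 36 = 85
d²(Q, Pavo) = (8−2)² + (5−4)² = 36 + 1 = 37
d²(Q, Orion) = (8−1)² + (5−5)² = 49 + 0 = 49
d²(Q, Juno) = (8−5)² + (5−6)² = 9 + 1 = 10
d²(Q, Nova) = (8−7)² + (5−8)² = 1 + 9 = 10
Q is equidistant from Juno and Nova (both at squared distance 10), and every other site is strictly farther — so Q lies on the Juno–Nova Voronoi edge.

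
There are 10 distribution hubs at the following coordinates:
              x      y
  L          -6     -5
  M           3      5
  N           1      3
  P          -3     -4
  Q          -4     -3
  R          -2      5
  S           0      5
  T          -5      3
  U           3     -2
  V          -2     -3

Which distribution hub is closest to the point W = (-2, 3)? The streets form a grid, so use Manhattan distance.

d(W,L) = 4 + 8 = 12
d(W,M) = 5 + 2 = 7
d(W,N) = 3 + 0 = 3
d(W,P) = 1 + 7 = 8
d(W,Q) = 2 + 6 = 8
d(W,R) = 0 + 2 = 2
d(W,S) = 2 + 2 = 4
d(W,T) = 3 + 0 = 3
d(W,U) = 5 + 5 = 10
d(W,V) = 0 + 6 = 6
The smallest is to R, so W lies in the Voronoi region of R.

R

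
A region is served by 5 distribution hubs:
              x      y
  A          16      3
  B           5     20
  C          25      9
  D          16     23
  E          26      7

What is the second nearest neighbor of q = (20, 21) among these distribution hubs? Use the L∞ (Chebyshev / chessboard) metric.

d(q,A) = max(4, 18) = 18
d(q,B) = max(15, 1) = 15
d(q,C) = max(5, 12) = 12
d(q,D) = max(4, 2) = 4
d(q,E) = max(6, 14) = 14
Sorted ascending: D, C, E, … — the second-nearest is C.

C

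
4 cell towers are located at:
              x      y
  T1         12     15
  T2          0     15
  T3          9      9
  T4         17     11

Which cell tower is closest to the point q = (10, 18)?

T1

Squared Euclidean distances:
|qT1|² = 4 + 9 = 13
|qT2|² = 100 + 9 = 109
|qT3|² = 1 + 81 = 82
|qT4|² = 49 + 49 = 98
T1 is nearest.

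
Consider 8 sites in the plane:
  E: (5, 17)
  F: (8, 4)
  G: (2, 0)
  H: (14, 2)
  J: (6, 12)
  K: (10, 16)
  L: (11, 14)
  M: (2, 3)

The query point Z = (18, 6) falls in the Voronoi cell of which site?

Squared Euclidean distances:
|ZE|² = (18−5)² + (6−17)² = 169 + 121 = 290
|ZF|² = (18−8)² + (6−4)² = 100 + 4 = 104
|ZG|² = (18−2)² + (6−0)² = 256 + 36 = 292
|ZH|² = (18−14)² + (6−2)² = 16 + 16 = 32
|ZJ|² = (18−6)² + (6−12)² = 144 + 36 = 180
|ZK|² = (18−10)² + (6−16)² = 64 + 100 = 164
|ZL|² = (18−11)² + (6−14)² = 49 + 64 = 113
|ZM|² = (18−2)² + (6−3)² = 256 + 9 = 265
The smallest is to H, so Z lies in the Voronoi region of H.

H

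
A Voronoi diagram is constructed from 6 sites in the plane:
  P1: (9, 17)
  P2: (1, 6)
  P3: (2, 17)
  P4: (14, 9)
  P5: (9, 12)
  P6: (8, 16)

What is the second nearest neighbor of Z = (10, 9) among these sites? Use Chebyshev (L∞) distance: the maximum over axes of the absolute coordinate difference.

P4

d(Z,P1) = max(1, 8) = 8
d(Z,P2) = max(9, 3) = 9
d(Z,P3) = max(8, 8) = 8
d(Z,P4) = max(4, 0) = 4
d(Z,P5) = max(1, 3) = 3
d(Z,P6) = max(2, 7) = 7
Sorted ascending: P5, P4, P6, … — the second-nearest is P4.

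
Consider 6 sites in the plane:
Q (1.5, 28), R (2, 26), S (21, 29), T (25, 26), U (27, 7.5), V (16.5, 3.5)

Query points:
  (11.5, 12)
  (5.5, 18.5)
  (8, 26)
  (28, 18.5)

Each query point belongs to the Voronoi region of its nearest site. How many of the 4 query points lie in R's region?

(11.5, 12) — d² to each: Q:356, R:286.25, S:379.25, T:378.25, U:260.5, V:97.25 → nearest is V
(5.5, 18.5) — d² to each: Q:106.25, R:68.5, S:350.5, T:436.5, U:583.25, V:346 → nearest is R
(8, 26) — d² to each: Q:46.25, R:36, S:178, T:289, U:703.25, V:578.5 → nearest is R
(28, 18.5) — d² to each: Q:792.5, R:732.25, S:159.25, T:65.25, U:122, V:357.25 → nearest is T
2 of the 4 points have R as nearest.

2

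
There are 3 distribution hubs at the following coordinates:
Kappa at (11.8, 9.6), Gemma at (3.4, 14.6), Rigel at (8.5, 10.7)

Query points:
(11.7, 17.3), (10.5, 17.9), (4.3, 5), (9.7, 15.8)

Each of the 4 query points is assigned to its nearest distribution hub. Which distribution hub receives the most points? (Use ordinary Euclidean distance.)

(11.7, 17.3) — d² to each: Kappa:59.3, Gemma:76.18, Rigel:53.8 → nearest is Rigel
(10.5, 17.9) — d² to each: Kappa:70.58, Gemma:61.3, Rigel:55.84 → nearest is Rigel
(4.3, 5) — d² to each: Kappa:77.41, Gemma:92.97, Rigel:50.13 → nearest is Rigel
(9.7, 15.8) — d² to each: Kappa:42.85, Gemma:41.13, Rigel:27.45 → nearest is Rigel
Tally — Rigel:4. Rigel captures the most (4).

Rigel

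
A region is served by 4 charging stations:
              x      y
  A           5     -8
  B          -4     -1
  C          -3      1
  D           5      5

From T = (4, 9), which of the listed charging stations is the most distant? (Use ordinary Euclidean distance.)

A

Squared Euclidean distances:
|TA|² = 1 + 289 = 290
|TB|² = 64 + 100 = 164
|TC|² = 49 + 64 = 113
|TD|² = 1 + 16 = 17
The largest is to A.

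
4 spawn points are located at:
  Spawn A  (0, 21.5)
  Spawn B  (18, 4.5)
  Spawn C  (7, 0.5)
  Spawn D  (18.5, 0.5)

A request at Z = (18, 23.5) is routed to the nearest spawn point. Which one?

Squared Euclidean distances:
d²(Z, Spawn A) = (18−0)² + (23.5−21.5)² = 324 + 4 = 328
d²(Z, Spawn B) = (18−18)² + (23.5−4.5)² = 0 + 361 = 361
d²(Z, Spawn C) = (18−7)² + (23.5−0.5)² = 121 + 529 = 650
d²(Z, Spawn D) = (18−18.5)² + (23.5−0.5)² = 0.25 + 529 = 529.25
The smallest is to Spawn A, so Z lies in the Voronoi region of Spawn A.

Spawn A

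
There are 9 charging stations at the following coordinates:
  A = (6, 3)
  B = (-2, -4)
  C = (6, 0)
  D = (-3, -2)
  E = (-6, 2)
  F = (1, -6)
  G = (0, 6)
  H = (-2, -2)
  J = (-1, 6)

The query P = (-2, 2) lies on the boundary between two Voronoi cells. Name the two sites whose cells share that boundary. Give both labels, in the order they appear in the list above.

E and H

Squared distances from P to each site:
|PA|² = (-2−6)² + (2−3)² = 64 + 1 = 65
|PB|² = (-2−(-2))² + (2−(-4))² = 0 + 36 = 36
|PC|² = (-2−6)² + (2−0)² = 64 + 4 = 68
|PD|² = (-2−(-3))² + (2−(-2))² = 1 + 16 = 17
|PE|² = (-2−(-6))² + (2−2)² = 16 + 0 = 16
|PF|² = (-2−1)² + (2−(-6))² = 9 + 64 = 73
|PG|² = (-2−0)² + (2−6)² = 4 + 16 = 20
|PH|² = (-2−(-2))² + (2−(-2))² = 0 + 16 = 16
|PJ|² = (-2−(-1))² + (2−6)² = 1 + 16 = 17
P is equidistant from E and H (both at squared distance 16), and every other site is strictly farther — so P lies on the E–H Voronoi edge.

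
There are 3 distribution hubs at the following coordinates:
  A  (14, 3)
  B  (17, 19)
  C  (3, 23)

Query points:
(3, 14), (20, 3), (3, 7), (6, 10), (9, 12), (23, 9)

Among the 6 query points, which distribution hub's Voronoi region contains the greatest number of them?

A

(3, 14) — d² to each: A:242, B:221, C:81 → nearest is C
(20, 3) — d² to each: A:36, B:265, C:689 → nearest is A
(3, 7) — d² to each: A:137, B:340, C:256 → nearest is A
(6, 10) — d² to each: A:113, B:202, C:178 → nearest is A
(9, 12) — d² to each: A:106, B:113, C:157 → nearest is A
(23, 9) — d² to each: A:117, B:136, C:596 → nearest is A
Tally — A:5, C:1. A captures the most (5).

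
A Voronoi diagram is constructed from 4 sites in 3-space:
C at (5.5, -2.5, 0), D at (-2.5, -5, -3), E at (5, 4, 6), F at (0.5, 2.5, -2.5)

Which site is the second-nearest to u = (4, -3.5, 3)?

Since √ is increasing, it suffices to compare squared distances:
|uC|² = (4−5.5)² + (-3.5−(-2.5))² + (3−0)² = 2.25 + 1 + 9 = 12.25
|uD|² = (4−(-2.5))² + (-3.5−(-5))² + (3−(-3))² = 42.25 + 2.25 + 36 = 80.5
|uE|² = (4−5)² + (-3.5−4)² + (3−6)² = 1 + 56.25 + 9 = 66.25
|uF|² = (4−0.5)² + (-3.5−2.5)² + (3−(-2.5))² = 12.25 + 36 + 30.25 = 78.5
Sorted ascending: C, E, F, … — the second-nearest is E.

E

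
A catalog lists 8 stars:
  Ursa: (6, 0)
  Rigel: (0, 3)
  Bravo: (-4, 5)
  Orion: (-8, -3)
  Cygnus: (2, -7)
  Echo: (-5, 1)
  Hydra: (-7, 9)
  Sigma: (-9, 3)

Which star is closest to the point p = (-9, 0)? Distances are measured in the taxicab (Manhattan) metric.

Sigma

d(p, Ursa) = 15 + 0 = 15
d(p, Rigel) = 9 + 3 = 12
d(p, Bravo) = 5 + 5 = 10
d(p, Orion) = 1 + 3 = 4
d(p, Cygnus) = 11 + 7 = 18
d(p, Echo) = 4 + 1 = 5
d(p, Hydra) = 2 + 9 = 11
d(p, Sigma) = 0 + 3 = 3
Minimum is at Sigma.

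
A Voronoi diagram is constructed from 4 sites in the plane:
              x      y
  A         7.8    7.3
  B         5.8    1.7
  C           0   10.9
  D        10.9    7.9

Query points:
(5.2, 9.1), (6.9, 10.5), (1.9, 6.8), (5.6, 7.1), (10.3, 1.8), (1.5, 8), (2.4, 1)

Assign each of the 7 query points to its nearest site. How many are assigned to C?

2

(5.2, 9.1) — d² to each: A:10, B:55.12, C:30.28, D:33.93 → nearest is A
(6.9, 10.5) — d² to each: A:11.05, B:78.65, C:47.77, D:22.76 → nearest is A
(1.9, 6.8) — d² to each: A:35.06, B:41.22, C:20.42, D:82.21 → nearest is C
(5.6, 7.1) — d² to each: A:4.88, B:29.2, C:45.8, D:28.73 → nearest is A
(10.3, 1.8) — d² to each: A:36.5, B:20.26, C:188.9, D:37.57 → nearest is B
(1.5, 8) — d² to each: A:40.18, B:58.18, C:10.66, D:88.37 → nearest is C
(2.4, 1) — d² to each: A:68.85, B:12.05, C:103.77, D:119.86 → nearest is B
2 of the 7 points have C as nearest.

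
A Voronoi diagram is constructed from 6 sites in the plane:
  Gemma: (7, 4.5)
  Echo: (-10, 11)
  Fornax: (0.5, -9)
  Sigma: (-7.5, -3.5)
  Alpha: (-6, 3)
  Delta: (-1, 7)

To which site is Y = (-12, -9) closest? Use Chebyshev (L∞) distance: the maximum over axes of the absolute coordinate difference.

Sigma

d(Y, Gemma) = max(19, 13.5) = 19
d(Y, Echo) = max(2, 20) = 20
d(Y, Fornax) = max(12.5, 0) = 12.5
d(Y, Sigma) = max(4.5, 5.5) = 5.5
d(Y, Alpha) = max(6, 12) = 12
d(Y, Delta) = max(11, 16) = 16
The smallest is to Sigma, so Y lies in the Voronoi region of Sigma.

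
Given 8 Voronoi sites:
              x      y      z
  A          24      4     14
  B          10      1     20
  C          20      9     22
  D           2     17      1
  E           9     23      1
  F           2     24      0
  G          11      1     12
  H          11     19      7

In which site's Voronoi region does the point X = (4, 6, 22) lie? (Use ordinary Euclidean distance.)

B

Since √ is increasing, it suffices to compare squared distances:
|XA|² = 400 + 4 + 64 = 468
|XB|² = 36 + 25 + 4 = 65
|XC|² = 256 + 9 + 0 = 265
|XD|² = 4 + 121 + 441 = 566
|XE|² = 25 + 289 + 441 = 755
|XF|² = 4 + 324 + 484 = 812
|XG|² = 49 + 25 + 100 = 174
|XH|² = 49 + 169 + 225 = 443
Minimum is at B.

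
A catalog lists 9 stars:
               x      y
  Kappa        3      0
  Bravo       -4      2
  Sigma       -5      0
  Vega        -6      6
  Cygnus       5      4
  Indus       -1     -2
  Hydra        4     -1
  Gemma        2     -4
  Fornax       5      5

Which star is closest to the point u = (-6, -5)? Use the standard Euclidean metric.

Sigma

Squared Euclidean distances:
d²(u, Kappa) = (-6−3)² + (-5−0)² = 81 + 25 = 106
d²(u, Bravo) = (-6−(-4))² + (-5−2)² = 4 + 49 = 53
d²(u, Sigma) = (-6−(-5))² + (-5−0)² = 1 + 25 = 26
d²(u, Vega) = (-6−(-6))² + (-5−6)² = 0 + 121 = 121
d²(u, Cygnus) = (-6−5)² + (-5−4)² = 121 + 81 = 202
d²(u, Indus) = (-6−(-1))² + (-5−(-2))² = 25 + 9 = 34
d²(u, Hydra) = (-6−4)² + (-5−(-1))² = 100 + 16 = 116
d²(u, Gemma) = (-6−2)² + (-5−(-4))² = 64 + 1 = 65
d²(u, Fornax) = (-6−5)² + (-5−5)² = 121 + 100 = 221
Sigma is nearest.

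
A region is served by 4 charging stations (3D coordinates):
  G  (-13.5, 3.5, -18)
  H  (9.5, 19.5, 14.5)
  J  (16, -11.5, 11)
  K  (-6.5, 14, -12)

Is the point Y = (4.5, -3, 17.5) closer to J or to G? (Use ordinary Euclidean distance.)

J

Compare squared distances:
|YJ|² = (4.5−16)² + (-3−(-11.5))² + (17.5−11)² = 132.25 + 72.25 + 42.25 = 246.75
|YG|² = (4.5−(-13.5))² + (-3−3.5)² + (17.5−(-18))² = 324 + 42.25 + 1260.25 = 1626.5
246.75 < 1626.5, so J is closer.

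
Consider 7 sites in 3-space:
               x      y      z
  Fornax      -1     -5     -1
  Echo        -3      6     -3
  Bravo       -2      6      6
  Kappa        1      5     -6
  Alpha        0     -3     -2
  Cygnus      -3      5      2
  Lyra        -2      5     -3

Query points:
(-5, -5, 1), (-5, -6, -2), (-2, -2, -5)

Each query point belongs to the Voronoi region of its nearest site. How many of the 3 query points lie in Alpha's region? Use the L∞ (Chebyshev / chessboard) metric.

1

(-5, -5, 1) — d to each: Fornax:4, Echo:11, Bravo:11, Kappa:10, Alpha:5, Cygnus:10, Lyra:10 → nearest is Fornax
(-5, -6, -2) — d to each: Fornax:4, Echo:12, Bravo:12, Kappa:11, Alpha:5, Cygnus:11, Lyra:11 → nearest is Fornax
(-2, -2, -5) — d to each: Fornax:4, Echo:8, Bravo:11, Kappa:7, Alpha:3, Cygnus:7, Lyra:7 → nearest is Alpha
1 of the 3 points has Alpha as nearest.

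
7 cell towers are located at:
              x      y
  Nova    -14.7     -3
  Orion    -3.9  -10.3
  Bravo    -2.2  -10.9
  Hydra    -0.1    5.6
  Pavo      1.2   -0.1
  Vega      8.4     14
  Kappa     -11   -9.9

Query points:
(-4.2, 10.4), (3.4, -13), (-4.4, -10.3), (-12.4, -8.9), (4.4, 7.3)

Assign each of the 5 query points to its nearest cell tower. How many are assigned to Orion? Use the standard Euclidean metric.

(-4.2, 10.4) — d² to each: Nova:289.81, Orion:428.58, Bravo:457.69, Hydra:39.85, Pavo:139.41, Vega:171.72, Kappa:458.33 → nearest is Hydra
(3.4, -13) — d² to each: Nova:427.61, Orion:60.58, Bravo:35.77, Hydra:358.21, Pavo:171.25, Vega:754, Kappa:216.97 → nearest is Bravo
(-4.4, -10.3) — d² to each: Nova:159.38, Orion:0.25, Bravo:5.2, Hydra:271.3, Pavo:135.4, Vega:754.33, Kappa:43.72 → nearest is Orion
(-12.4, -8.9) — d² to each: Nova:40.1, Orion:74.21, Bravo:108.04, Hydra:361.54, Pavo:262.4, Vega:957.05, Kappa:2.96 → nearest is Kappa
(4.4, 7.3) — d² to each: Nova:470.9, Orion:378.65, Bravo:374.8, Hydra:23.14, Pavo:65, Vega:60.89, Kappa:533 → nearest is Hydra
1 of the 5 points has Orion as nearest.

1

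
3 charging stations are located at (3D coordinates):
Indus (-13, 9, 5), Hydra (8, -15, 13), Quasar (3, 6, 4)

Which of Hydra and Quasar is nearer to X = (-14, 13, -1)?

Quasar

Compare squared distances:
d²(X, Hydra) = (-14−8)² + (13−(-15))² + (-1−13)² = 484 + 784 + 196 = 1464
d²(X, Quasar) = (-14−3)² + (13−6)² + (-1−4)² = 289 + 49 + 25 = 363
1464 > 363, so Quasar is closer.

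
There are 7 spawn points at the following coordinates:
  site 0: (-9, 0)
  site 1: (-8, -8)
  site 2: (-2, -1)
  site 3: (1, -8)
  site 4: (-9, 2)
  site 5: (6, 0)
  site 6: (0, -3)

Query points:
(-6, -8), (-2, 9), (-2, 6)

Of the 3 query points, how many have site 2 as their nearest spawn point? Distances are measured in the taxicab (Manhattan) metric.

2

(-6, -8) — d to each: site 0:11, site 1:2, site 2:11, site 3:7, site 4:13, site 5:20, site 6:11 → nearest is site 1
(-2, 9) — d to each: site 0:16, site 1:23, site 2:10, site 3:20, site 4:14, site 5:17, site 6:14 → nearest is site 2
(-2, 6) — d to each: site 0:13, site 1:20, site 2:7, site 3:17, site 4:11, site 5:14, site 6:11 → nearest is site 2
2 of the 3 points have site 2 as nearest.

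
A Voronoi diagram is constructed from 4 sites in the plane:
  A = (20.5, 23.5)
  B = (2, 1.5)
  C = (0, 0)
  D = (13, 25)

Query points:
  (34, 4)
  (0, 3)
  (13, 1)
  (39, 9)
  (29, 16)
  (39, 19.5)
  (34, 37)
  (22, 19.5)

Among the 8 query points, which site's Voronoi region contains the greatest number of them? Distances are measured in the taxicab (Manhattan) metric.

A

(34, 4) — d to each: A:33, B:34.5, C:38, D:42 → nearest is A
(0, 3) — d to each: A:41, B:3.5, C:3, D:35 → nearest is C
(13, 1) — d to each: A:30, B:11.5, C:14, D:24 → nearest is B
(39, 9) — d to each: A:33, B:44.5, C:48, D:42 → nearest is A
(29, 16) — d to each: A:16, B:41.5, C:45, D:25 → nearest is A
(39, 19.5) — d to each: A:22.5, B:55, C:58.5, D:31.5 → nearest is A
(34, 37) — d to each: A:27, B:67.5, C:71, D:33 → nearest is A
(22, 19.5) — d to each: A:5.5, B:38, C:41.5, D:14.5 → nearest is A
Tally — A:6, B:1, C:1. A captures the most (6).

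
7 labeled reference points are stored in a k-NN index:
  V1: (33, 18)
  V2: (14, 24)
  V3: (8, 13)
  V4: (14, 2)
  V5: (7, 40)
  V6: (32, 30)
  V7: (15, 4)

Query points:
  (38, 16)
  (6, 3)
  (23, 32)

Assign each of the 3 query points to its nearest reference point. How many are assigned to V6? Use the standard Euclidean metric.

1

(38, 16) — d² to each: V1:29, V2:640, V3:909, V4:772, V5:1537, V6:232, V7:673 → nearest is V1
(6, 3) — d² to each: V1:954, V2:505, V3:104, V4:65, V5:1370, V6:1405, V7:82 → nearest is V4
(23, 32) — d² to each: V1:296, V2:145, V3:586, V4:981, V5:320, V6:85, V7:848 → nearest is V6
1 of the 3 points has V6 as nearest.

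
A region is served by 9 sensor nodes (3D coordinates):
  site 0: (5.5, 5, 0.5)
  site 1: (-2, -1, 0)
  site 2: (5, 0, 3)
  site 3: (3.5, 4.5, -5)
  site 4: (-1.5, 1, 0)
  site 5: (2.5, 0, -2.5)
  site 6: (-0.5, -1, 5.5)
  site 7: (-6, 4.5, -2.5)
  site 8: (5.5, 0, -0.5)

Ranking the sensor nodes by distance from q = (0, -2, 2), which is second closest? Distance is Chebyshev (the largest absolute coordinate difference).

site 4

d(q, site 0) = max(5.5, 7, 1.5) = 7
d(q, site 1) = max(2, 1, 2) = 2
d(q, site 2) = max(5, 2, 1) = 5
d(q, site 3) = max(3.5, 6.5, 7) = 7
d(q, site 4) = max(1.5, 3, 2) = 3
d(q, site 5) = max(2.5, 2, 4.5) = 4.5
d(q, site 6) = max(0.5, 1, 3.5) = 3.5
d(q, site 7) = max(6, 6.5, 4.5) = 6.5
d(q, site 8) = max(5.5, 2, 2.5) = 5.5
Sorted ascending: site 1, site 4, site 6, … — the second-nearest is site 4.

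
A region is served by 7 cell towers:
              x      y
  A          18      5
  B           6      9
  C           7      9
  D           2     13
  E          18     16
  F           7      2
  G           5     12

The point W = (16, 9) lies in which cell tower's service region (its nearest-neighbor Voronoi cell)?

Since √ is increasing, it suffices to compare squared distances:
|WA|² = (16−18)² + (9−5)² = 4 + 16 = 20
|WB|² = (16−6)² + (9−9)² = 100 + 0 = 100
|WC|² = (16−7)² + (9−9)² = 81 + 0 = 81
|WD|² = (16−2)² + (9−13)² = 196 + 16 = 212
|WE|² = (16−18)² + (9−16)² = 4 + 49 = 53
|WF|² = (16−7)² + (9−2)² = 81 + 49 = 130
|WG|² = (16−5)² + (9−12)² = 121 + 9 = 130
The smallest is to A, so W lies in the Voronoi region of A.

A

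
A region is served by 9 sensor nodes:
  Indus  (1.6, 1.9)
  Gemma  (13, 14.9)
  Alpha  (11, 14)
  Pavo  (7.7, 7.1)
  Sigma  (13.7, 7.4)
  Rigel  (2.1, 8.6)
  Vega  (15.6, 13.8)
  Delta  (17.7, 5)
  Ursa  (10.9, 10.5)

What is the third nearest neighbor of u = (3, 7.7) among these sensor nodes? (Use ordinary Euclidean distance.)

Indus

Squared Euclidean distances:
d²(u, Indus) = (3−1.6)² + (7.7−1.9)² = 1.96 + 33.64 = 35.6
d²(u, Gemma) = (3−13)² + (7.7−14.9)² = 100 + 51.84 = 151.84
d²(u, Alpha) = (3−11)² + (7.7−14)² = 64 + 39.69 = 103.69
d²(u, Pavo) = (3−7.7)² + (7.7−7.1)² = 22.09 + 0.36 = 22.45
d²(u, Sigma) = (3−13.7)² + (7.7−7.4)² = 114.49 + 0.09 = 114.58
d²(u, Rigel) = (3−2.1)² + (7.7−8.6)² = 0.81 + 0.81 = 1.62
d²(u, Vega) = (3−15.6)² + (7.7−13.8)² = 158.76 + 37.21 = 195.97
d²(u, Delta) = (3−17.7)² + (7.7−5)² = 216.09 + 7.29 = 223.38
d²(u, Ursa) = (3−10.9)² + (7.7−10.5)² = 62.41 + 7.84 = 70.25
Sorted ascending: Rigel, Pavo, Indus, Ursa, … — the third-nearest is Indus.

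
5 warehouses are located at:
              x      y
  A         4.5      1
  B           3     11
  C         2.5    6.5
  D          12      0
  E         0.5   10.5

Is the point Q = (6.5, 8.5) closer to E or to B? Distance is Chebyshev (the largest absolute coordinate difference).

B

d(Q,E) = max(6, 2) = 6
d(Q,B) = max(3.5, 2.5) = 3.5
6 > 3.5, so B is closer.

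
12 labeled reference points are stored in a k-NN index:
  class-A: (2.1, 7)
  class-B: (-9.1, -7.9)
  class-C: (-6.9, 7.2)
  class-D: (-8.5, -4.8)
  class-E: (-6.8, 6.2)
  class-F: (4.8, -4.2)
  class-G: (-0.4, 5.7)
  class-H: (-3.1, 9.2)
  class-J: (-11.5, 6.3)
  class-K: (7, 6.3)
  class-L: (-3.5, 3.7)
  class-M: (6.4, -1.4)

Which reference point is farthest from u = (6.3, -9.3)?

class-J

Squared Euclidean distances:
d²(u, class-A) = 17.64 + 265.69 = 283.33
d²(u, class-B) = 237.16 + 1.96 = 239.12
d²(u, class-C) = 174.24 + 272.25 = 446.49
d²(u, class-D) = 219.04 + 20.25 = 239.29
d²(u, class-E) = 171.61 + 240.25 = 411.86
d²(u, class-F) = 2.25 + 26.01 = 28.26
d²(u, class-G) = 44.89 + 225 = 269.89
d²(u, class-H) = 88.36 + 342.25 = 430.61
d²(u, class-J) = 316.84 + 243.36 = 560.2
d²(u, class-K) = 0.49 + 243.36 = 243.85
d²(u, class-L) = 96.04 + 169 = 265.04
d²(u, class-M) = 0.01 + 62.41 = 62.42
The largest is to class-J.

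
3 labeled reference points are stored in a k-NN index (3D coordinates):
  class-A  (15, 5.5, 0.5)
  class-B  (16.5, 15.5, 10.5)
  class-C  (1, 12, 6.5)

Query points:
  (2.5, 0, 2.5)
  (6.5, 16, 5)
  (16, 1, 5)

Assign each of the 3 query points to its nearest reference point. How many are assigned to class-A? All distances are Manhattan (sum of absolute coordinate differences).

(2.5, 0, 2.5) — d to each: class-A:20, class-B:37.5, class-C:17.5 → nearest is class-C
(6.5, 16, 5) — d to each: class-A:23.5, class-B:16, class-C:11 → nearest is class-C
(16, 1, 5) — d to each: class-A:10, class-B:20.5, class-C:27.5 → nearest is class-A
1 of the 3 points has class-A as nearest.

1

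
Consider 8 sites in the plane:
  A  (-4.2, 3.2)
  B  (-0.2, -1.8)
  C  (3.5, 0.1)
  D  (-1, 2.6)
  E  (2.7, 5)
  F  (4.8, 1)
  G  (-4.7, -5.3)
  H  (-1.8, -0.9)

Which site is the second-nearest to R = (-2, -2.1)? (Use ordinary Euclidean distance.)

Compare squared distances (the ordering matches that of the actual distances):
|RA|² = 4.84 + 28.09 = 32.93
|RB|² = 3.24 + 0.09 = 3.33
|RC|² = 30.25 + 4.84 = 35.09
|RD|² = 1 + 22.09 = 23.09
|RE|² = 22.09 + 50.41 = 72.5
|RF|² = 46.24 + 9.61 = 55.85
|RG|² = 7.29 + 10.24 = 17.53
|RH|² = 0.04 + 1.44 = 1.48
Sorted ascending: H, B, G, … — the second-nearest is B.

B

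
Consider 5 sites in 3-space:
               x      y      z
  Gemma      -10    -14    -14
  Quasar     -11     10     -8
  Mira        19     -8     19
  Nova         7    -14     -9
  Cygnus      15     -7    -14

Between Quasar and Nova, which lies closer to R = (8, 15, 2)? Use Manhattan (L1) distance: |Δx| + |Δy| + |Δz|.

d(R, Quasar) = |8−(-11)| + |15−10| + |2−(-8)| = 19 + 5 + 10 = 34
d(R, Nova) = |8−7| + |15−(-14)| + |2−(-9)| = 1 + 29 + 11 = 41
34 < 41, so Quasar is closer.

Quasar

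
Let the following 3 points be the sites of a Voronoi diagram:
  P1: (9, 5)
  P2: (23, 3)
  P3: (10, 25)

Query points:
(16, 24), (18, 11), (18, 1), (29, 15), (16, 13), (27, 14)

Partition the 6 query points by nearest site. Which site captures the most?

(16, 24) — d² to each: P1:410, P2:490, P3:37 → nearest is P3
(18, 11) — d² to each: P1:117, P2:89, P3:260 → nearest is P2
(18, 1) — d² to each: P1:97, P2:29, P3:640 → nearest is P2
(29, 15) — d² to each: P1:500, P2:180, P3:461 → nearest is P2
(16, 13) — d² to each: P1:113, P2:149, P3:180 → nearest is P1
(27, 14) — d² to each: P1:405, P2:137, P3:410 → nearest is P2
Tally — P1:1, P2:4, P3:1. P2 captures the most (4).

P2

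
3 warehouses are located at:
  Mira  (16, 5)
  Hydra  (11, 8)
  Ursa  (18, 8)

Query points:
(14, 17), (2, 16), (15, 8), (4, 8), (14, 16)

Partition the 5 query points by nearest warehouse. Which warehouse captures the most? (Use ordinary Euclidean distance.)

Hydra

(14, 17) — d² to each: Mira:148, Hydra:90, Ursa:97 → nearest is Hydra
(2, 16) — d² to each: Mira:317, Hydra:145, Ursa:320 → nearest is Hydra
(15, 8) — d² to each: Mira:10, Hydra:16, Ursa:9 → nearest is Ursa
(4, 8) — d² to each: Mira:153, Hydra:49, Ursa:196 → nearest is Hydra
(14, 16) — d² to each: Mira:125, Hydra:73, Ursa:80 → nearest is Hydra
Tally — Hydra:4, Ursa:1. Hydra captures the most (4).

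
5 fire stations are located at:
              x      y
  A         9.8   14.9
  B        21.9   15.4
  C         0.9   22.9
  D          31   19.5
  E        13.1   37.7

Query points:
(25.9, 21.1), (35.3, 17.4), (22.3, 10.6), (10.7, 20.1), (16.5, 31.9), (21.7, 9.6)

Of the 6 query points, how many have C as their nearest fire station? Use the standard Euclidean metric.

(25.9, 21.1) — d² to each: A:297.65, B:48.49, C:628.24, D:28.57, E:439.4 → nearest is D
(35.3, 17.4) — d² to each: A:656.5, B:183.56, C:1213.61, D:22.9, E:904.93 → nearest is D
(22.3, 10.6) — d² to each: A:174.74, B:23.2, C:609.25, D:154.9, E:819.05 → nearest is B
(10.7, 20.1) — d² to each: A:27.85, B:147.53, C:103.88, D:412.45, E:315.52 → nearest is A
(16.5, 31.9) — d² to each: A:333.89, B:301.41, C:324.36, D:364.01, E:45.2 → nearest is E
(21.7, 9.6) — d² to each: A:169.7, B:33.68, C:609.53, D:184.5, E:863.57 → nearest is B
0 of the 6 points have C as nearest.

0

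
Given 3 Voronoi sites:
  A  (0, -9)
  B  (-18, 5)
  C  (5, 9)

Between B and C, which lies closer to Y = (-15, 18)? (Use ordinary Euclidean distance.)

Compare squared distances:
|YB|² = (-15−(-18))² + (18−5)² = 9 + 169 = 178
|YC|² = (-15−5)² + (18−9)² = 400 + 81 = 481
178 < 481, so B is closer.

B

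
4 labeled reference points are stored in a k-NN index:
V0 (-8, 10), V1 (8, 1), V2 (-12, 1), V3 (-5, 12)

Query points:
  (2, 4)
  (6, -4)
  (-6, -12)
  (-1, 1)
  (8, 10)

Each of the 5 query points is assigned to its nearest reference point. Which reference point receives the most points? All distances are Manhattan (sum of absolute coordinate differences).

V1

(2, 4) — d to each: V0:16, V1:9, V2:17, V3:15 → nearest is V1
(6, -4) — d to each: V0:28, V1:7, V2:23, V3:27 → nearest is V1
(-6, -12) — d to each: V0:24, V1:27, V2:19, V3:25 → nearest is V2
(-1, 1) — d to each: V0:16, V1:9, V2:11, V3:15 → nearest is V1
(8, 10) — d to each: V0:16, V1:9, V2:29, V3:15 → nearest is V1
Tally — V1:4, V2:1. V1 captures the most (4).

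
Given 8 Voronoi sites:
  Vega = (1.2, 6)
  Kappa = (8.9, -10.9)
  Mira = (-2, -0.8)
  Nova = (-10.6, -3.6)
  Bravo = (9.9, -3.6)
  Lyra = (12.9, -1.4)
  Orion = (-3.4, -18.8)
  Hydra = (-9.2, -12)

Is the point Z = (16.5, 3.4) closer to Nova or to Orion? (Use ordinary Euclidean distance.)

Nova

Compare squared distances:
d²(Z, Nova) = (16.5−(-10.6))² + (3.4−(-3.6))² = 734.41 + 49 = 783.41
d²(Z, Orion) = (16.5−(-3.4))² + (3.4−(-18.8))² = 396.01 + 492.84 = 888.85
783.41 < 888.85, so Nova is closer.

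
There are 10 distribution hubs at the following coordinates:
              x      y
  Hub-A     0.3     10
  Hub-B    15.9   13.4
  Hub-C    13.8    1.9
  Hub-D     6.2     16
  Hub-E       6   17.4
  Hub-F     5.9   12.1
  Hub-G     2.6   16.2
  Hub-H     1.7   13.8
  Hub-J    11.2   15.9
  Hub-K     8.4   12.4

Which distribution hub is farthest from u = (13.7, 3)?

Hub-G

Squared Euclidean distances:
d²(u, Hub-A) = (13.7−0.3)² + (3−10)² = 179.56 + 49 = 228.56
d²(u, Hub-B) = (13.7−15.9)² + (3−13.4)² = 4.84 + 108.16 = 113
d²(u, Hub-C) = (13.7−13.8)² + (3−1.9)² = 0.01 + 1.21 = 1.22
d²(u, Hub-D) = (13.7−6.2)² + (3−16)² = 56.25 + 169 = 225.25
d²(u, Hub-E) = (13.7−6)² + (3−17.4)² = 59.29 + 207.36 = 266.65
d²(u, Hub-F) = (13.7−5.9)² + (3−12.1)² = 60.84 + 82.81 = 143.65
d²(u, Hub-G) = (13.7−2.6)² + (3−16.2)² = 123.21 + 174.24 = 297.45
d²(u, Hub-H) = (13.7−1.7)² + (3−13.8)² = 144 + 116.64 = 260.64
d²(u, Hub-J) = (13.7−11.2)² + (3−15.9)² = 6.25 + 166.41 = 172.66
d²(u, Hub-K) = (13.7−8.4)² + (3−12.4)² = 28.09 + 88.36 = 116.45
The largest is to Hub-G.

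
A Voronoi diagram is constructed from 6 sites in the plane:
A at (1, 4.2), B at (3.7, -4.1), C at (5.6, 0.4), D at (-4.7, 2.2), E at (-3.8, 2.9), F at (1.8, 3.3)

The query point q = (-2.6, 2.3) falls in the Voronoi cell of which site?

E

Squared Euclidean distances:
|qA|² = (-2.6−1)² + (2.3−4.2)² = 12.96 + 3.61 = 16.57
|qB|² = (-2.6−3.7)² + (2.3−(-4.1))² = 39.69 + 40.96 = 80.65
|qC|² = (-2.6−5.6)² + (2.3−0.4)² = 67.24 + 3.61 = 70.85
|qD|² = (-2.6−(-4.7))² + (2.3−2.2)² = 4.41 + 0.01 = 4.42
|qE|² = (-2.6−(-3.8))² + (2.3−2.9)² = 1.44 + 0.36 = 1.8
|qF|² = (-2.6−1.8)² + (2.3−3.3)² = 19.36 + 1 = 20.36
E is nearest.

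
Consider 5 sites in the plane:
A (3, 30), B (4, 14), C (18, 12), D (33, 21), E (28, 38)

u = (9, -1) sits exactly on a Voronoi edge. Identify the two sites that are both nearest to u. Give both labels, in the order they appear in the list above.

Squared distances from u to each site:
|uA|² = (9−3)² + (-1−30)² = 36 + 961 = 997
|uB|² = (9−4)² + (-1−14)² = 25 + 225 = 250
|uC|² = (9−18)² + (-1−12)² = 81 + 169 = 250
|uD|² = (9−33)² + (-1−21)² = 576 + 484 = 1060
|uE|² = (9−28)² + (-1−38)² = 361 + 1521 = 1882
u is equidistant from B and C (both at squared distance 250), and every other site is strictly farther — so u lies on the B–C Voronoi edge.

B and C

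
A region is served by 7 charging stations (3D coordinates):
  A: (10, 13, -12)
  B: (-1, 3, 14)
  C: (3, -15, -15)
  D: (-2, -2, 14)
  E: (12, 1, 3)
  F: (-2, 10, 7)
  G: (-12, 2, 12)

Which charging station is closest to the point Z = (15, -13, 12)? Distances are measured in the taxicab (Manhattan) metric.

E

d(Z,A) = |15−10| + |-13−13| + |12−(-12)| = 5 + 26 + 24 = 55
d(Z,B) = |15−(-1)| + |-13−3| + |12−14| = 16 + 16 + 2 = 34
d(Z,C) = |15−3| + |-13−(-15)| + |12−(-15)| = 12 + 2 + 27 = 41
d(Z,D) = |15−(-2)| + |-13−(-2)| + |12−14| = 17 + 11 + 2 = 30
d(Z,E) = |15−12| + |-13−1| + |12−3| = 3 + 14 + 9 = 26
d(Z,F) = |15−(-2)| + |-13−10| + |12−7| = 17 + 23 + 5 = 45
d(Z,G) = |15−(-12)| + |-13−2| + |12−12| = 27 + 15 + 0 = 42
The smallest is to E, so Z lies in the Voronoi region of E.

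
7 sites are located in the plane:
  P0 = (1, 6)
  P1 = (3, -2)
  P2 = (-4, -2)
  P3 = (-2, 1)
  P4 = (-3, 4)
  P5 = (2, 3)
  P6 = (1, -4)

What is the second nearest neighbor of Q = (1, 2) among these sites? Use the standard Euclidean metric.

Since √ is increasing, it suffices to compare squared distances:
|QP0|² = (1−1)² + (2−6)² = 0 + 16 = 16
|QP1|² = (1−3)² + (2−(-2))² = 4 + 16 = 20
|QP2|² = (1−(-4))² + (2−(-2))² = 25 + 16 = 41
|QP3|² = (1−(-2))² + (2−1)² = 9 + 1 = 10
|QP4|² = (1−(-3))² + (2−4)² = 16 + 4 = 20
|QP5|² = (1−2)² + (2−3)² = 1 + 1 = 2
|QP6|² = (1−1)² + (2−(-4))² = 0 + 36 = 36
Sorted ascending: P5, P3, P0, … — the second-nearest is P3.

P3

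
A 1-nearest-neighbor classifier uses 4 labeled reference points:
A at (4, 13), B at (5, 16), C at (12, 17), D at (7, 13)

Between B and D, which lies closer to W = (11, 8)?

D

Compare squared distances:
|WB|² = (11−5)² + (8−16)² = 36 + 64 = 100
|WD|² = (11−7)² + (8−13)² = 16 + 25 = 41
100 > 41, so D is closer.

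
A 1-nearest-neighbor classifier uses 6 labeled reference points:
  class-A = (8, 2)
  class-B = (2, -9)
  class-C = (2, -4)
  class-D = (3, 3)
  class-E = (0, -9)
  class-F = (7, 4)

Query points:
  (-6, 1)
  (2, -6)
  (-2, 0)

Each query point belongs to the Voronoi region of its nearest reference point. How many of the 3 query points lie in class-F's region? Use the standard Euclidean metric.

(-6, 1) — d² to each: class-A:197, class-B:164, class-C:89, class-D:85, class-E:136, class-F:178 → nearest is class-D
(2, -6) — d² to each: class-A:100, class-B:9, class-C:4, class-D:82, class-E:13, class-F:125 → nearest is class-C
(-2, 0) — d² to each: class-A:104, class-B:97, class-C:32, class-D:34, class-E:85, class-F:97 → nearest is class-C
0 of the 3 points have class-F as nearest.

0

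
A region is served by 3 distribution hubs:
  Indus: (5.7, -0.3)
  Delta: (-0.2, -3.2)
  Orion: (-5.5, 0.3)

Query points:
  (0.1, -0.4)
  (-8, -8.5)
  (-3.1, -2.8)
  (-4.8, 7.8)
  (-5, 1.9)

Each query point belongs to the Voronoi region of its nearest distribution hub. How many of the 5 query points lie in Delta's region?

2

(0.1, -0.4) — d² to each: Indus:31.37, Delta:7.93, Orion:31.85 → nearest is Delta
(-8, -8.5) — d² to each: Indus:254.93, Delta:88.93, Orion:83.69 → nearest is Orion
(-3.1, -2.8) — d² to each: Indus:83.69, Delta:8.57, Orion:15.37 → nearest is Delta
(-4.8, 7.8) — d² to each: Indus:175.86, Delta:142.16, Orion:56.74 → nearest is Orion
(-5, 1.9) — d² to each: Indus:119.33, Delta:49.05, Orion:2.81 → nearest is Orion
2 of the 5 points have Delta as nearest.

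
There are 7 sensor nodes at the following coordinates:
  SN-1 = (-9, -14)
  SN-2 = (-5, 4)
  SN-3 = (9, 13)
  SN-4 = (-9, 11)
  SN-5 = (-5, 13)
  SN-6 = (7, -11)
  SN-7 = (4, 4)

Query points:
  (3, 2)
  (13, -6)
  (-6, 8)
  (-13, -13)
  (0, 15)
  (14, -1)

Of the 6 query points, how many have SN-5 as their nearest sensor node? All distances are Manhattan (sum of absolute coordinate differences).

1

(3, 2) — d to each: SN-1:28, SN-2:10, SN-3:17, SN-4:21, SN-5:19, SN-6:17, SN-7:3 → nearest is SN-7
(13, -6) — d to each: SN-1:30, SN-2:28, SN-3:23, SN-4:39, SN-5:37, SN-6:11, SN-7:19 → nearest is SN-6
(-6, 8) — d to each: SN-1:25, SN-2:5, SN-3:20, SN-4:6, SN-5:6, SN-6:32, SN-7:14 → nearest is SN-2
(-13, -13) — d to each: SN-1:5, SN-2:25, SN-3:48, SN-4:28, SN-5:34, SN-6:22, SN-7:34 → nearest is SN-1
(0, 15) — d to each: SN-1:38, SN-2:16, SN-3:11, SN-4:13, SN-5:7, SN-6:33, SN-7:15 → nearest is SN-5
(14, -1) — d to each: SN-1:36, SN-2:24, SN-3:19, SN-4:35, SN-5:33, SN-6:17, SN-7:15 → nearest is SN-7
1 of the 6 points has SN-5 as nearest.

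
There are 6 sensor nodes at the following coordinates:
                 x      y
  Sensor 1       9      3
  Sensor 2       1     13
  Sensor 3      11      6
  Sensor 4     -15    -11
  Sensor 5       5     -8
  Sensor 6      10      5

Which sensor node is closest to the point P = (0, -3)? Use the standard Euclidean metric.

Sensor 5

Compare squared distances (the ordering matches that of the actual distances):
d²(P, Sensor 1) = (0−9)² + (-3−3)² = 81 + 36 = 117
d²(P, Sensor 2) = (0−1)² + (-3−13)² = 1 + 256 = 257
d²(P, Sensor 3) = (0−11)² + (-3−6)² = 121 + 81 = 202
d²(P, Sensor 4) = (0−(-15))² + (-3−(-11))² = 225 + 64 = 289
d²(P, Sensor 5) = (0−5)² + (-3−(-8))² = 25 + 25 = 50
d²(P, Sensor 6) = (0−10)² + (-3−5)² = 100 + 64 = 164
Sensor 5 is nearest.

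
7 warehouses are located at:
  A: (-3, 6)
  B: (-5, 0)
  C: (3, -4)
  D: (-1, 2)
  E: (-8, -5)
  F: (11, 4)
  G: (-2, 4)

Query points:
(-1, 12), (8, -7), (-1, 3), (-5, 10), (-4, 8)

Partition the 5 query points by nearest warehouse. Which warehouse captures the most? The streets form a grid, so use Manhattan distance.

(-1, 12) — d to each: A:8, B:16, C:20, D:10, E:24, F:20, G:9 → nearest is A
(8, -7) — d to each: A:24, B:20, C:8, D:18, E:18, F:14, G:21 → nearest is C
(-1, 3) — d to each: A:5, B:7, C:11, D:1, E:15, F:13, G:2 → nearest is D
(-5, 10) — d to each: A:6, B:10, C:22, D:12, E:18, F:22, G:9 → nearest is A
(-4, 8) — d to each: A:3, B:9, C:19, D:9, E:17, F:19, G:6 → nearest is A
Tally — A:3, C:1, D:1. A captures the most (3).

A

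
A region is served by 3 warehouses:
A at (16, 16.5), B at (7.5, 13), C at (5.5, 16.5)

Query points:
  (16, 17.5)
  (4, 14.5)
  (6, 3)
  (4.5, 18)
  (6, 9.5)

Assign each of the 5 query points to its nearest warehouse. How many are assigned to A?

1

(16, 17.5) — d² to each: A:1, B:92.5, C:111.25 → nearest is A
(4, 14.5) — d² to each: A:148, B:14.5, C:6.25 → nearest is C
(6, 3) — d² to each: A:282.25, B:102.25, C:182.5 → nearest is B
(4.5, 18) — d² to each: A:134.5, B:34, C:3.25 → nearest is C
(6, 9.5) — d² to each: A:149, B:14.5, C:49.25 → nearest is B
1 of the 5 points has A as nearest.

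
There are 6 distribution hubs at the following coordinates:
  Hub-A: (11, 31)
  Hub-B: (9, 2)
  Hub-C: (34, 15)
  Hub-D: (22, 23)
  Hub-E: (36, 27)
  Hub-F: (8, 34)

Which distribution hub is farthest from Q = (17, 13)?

Hub-E

Squared Euclidean distances:
d²(Q, Hub-A) = (17−11)² + (13−31)² = 36 + 324 = 360
d²(Q, Hub-B) = (17−9)² + (13−2)² = 64 + 121 = 185
d²(Q, Hub-C) = (17−34)² + (13−15)² = 289 + 4 = 293
d²(Q, Hub-D) = (17−22)² + (13−23)² = 25 + 100 = 125
d²(Q, Hub-E) = (17−36)² + (13−27)² = 361 + 196 = 557
d²(Q, Hub-F) = (17−8)² + (13−34)² = 81 + 441 = 522
The largest is to Hub-E.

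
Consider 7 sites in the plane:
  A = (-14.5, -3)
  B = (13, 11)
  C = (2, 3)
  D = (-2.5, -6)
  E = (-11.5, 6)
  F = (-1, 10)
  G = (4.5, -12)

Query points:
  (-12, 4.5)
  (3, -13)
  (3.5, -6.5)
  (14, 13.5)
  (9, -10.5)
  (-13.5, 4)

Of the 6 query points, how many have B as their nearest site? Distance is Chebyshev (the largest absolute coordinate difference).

(-12, 4.5) — d to each: A:7.5, B:25, C:14, D:10.5, E:1.5, F:11, G:16.5 → nearest is E
(3, -13) — d to each: A:17.5, B:24, C:16, D:7, E:19, F:23, G:1.5 → nearest is G
(3.5, -6.5) — d to each: A:18, B:17.5, C:9.5, D:6, E:15, F:16.5, G:5.5 → nearest is G
(14, 13.5) — d to each: A:28.5, B:2.5, C:12, D:19.5, E:25.5, F:15, G:25.5 → nearest is B
(9, -10.5) — d to each: A:23.5, B:21.5, C:13.5, D:11.5, E:20.5, F:20.5, G:4.5 → nearest is G
(-13.5, 4) — d to each: A:7, B:26.5, C:15.5, D:11, E:2, F:12.5, G:18 → nearest is E
1 of the 6 points has B as nearest.

1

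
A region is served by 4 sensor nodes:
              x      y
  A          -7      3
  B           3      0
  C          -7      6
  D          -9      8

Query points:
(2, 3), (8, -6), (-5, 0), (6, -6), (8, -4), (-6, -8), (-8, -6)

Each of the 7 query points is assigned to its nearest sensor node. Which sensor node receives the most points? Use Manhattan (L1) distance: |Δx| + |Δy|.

B

(2, 3) — d to each: A:9, B:4, C:12, D:16 → nearest is B
(8, -6) — d to each: A:24, B:11, C:27, D:31 → nearest is B
(-5, 0) — d to each: A:5, B:8, C:8, D:12 → nearest is A
(6, -6) — d to each: A:22, B:9, C:25, D:29 → nearest is B
(8, -4) — d to each: A:22, B:9, C:25, D:29 → nearest is B
(-6, -8) — d to each: A:12, B:17, C:15, D:19 → nearest is A
(-8, -6) — d to each: A:10, B:17, C:13, D:15 → nearest is A
Tally — A:3, B:4. B captures the most (4).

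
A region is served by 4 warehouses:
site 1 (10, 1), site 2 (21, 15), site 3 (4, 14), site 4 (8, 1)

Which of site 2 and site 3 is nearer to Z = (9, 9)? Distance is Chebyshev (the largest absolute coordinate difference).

site 3

d(Z, site 2) = max(12, 6) = 12
d(Z, site 3) = max(5, 5) = 5
12 > 5, so site 3 is closer.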